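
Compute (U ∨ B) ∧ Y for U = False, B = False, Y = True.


U = False, B = False, Y = True
Step 1: U ∨ B = False OR False = False
Step 2: False ∧ Y = False AND True = False
OR is true when at least one operand is true; AND requires both.

False


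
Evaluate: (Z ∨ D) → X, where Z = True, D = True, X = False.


Z = True, D = True, X = False
Step 1: Z ∨ D = True OR True = True
Step 2: (True) → X: false only when antecedent=True and X=False.
Result: False

False


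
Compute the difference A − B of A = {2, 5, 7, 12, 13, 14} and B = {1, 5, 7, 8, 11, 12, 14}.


A = {2, 5, 7, 12, 13, 14}
B = {1, 5, 7, 8, 11, 12, 14}
Operation: difference A − B
In A but not B: 2, 13

{2, 13}


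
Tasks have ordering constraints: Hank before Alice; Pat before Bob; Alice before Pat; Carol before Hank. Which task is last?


Constraints: Hank before Alice; Pat before Bob; Alice before Pat; Carol before Hank
The last task can have nothing scheduled after it, so it must never appear on the left of a 'before'.
Tasks appearing before some other task: Hank, Pat, Alice, Carol.
The only task not in that list is Bob → it is last.

Bob


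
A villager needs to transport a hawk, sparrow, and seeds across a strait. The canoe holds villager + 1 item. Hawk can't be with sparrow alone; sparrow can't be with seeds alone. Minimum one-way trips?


1. villager+sparrow → 2. villager ← 3. villager+hawk → 4. villager+sparrow ← 5. villager+seeds → 6. villager ← 7. villager+sparrow →
Minimum trips = 7

7


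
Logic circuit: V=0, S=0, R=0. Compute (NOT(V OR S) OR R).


V OR S = 0
NOT(0) = 1
1 OR 0 = 1

1


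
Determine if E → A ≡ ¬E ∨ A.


Expression 1: E → A
Expression 2: ¬E ∨ A
Truth table (E A | Expr1 Expr2):
  T T |   T     T
  T F |   F     F
  F T |   T     T
  F F |   T     T
All 4 rows agree, so the expressions are logically equivalent.

Yes


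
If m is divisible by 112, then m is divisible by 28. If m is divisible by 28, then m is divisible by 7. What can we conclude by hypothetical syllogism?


Hypothetical syllogism: P → Q, Q → R ⊢ P → R
Premise 1: m is divisible by 112 → m is divisible by 28
Premise 2: m is divisible by 28 → m is divisible by 7
Chain the implications: the middle term (m is divisible by 28) links the two.
Conclusion: If m is divisible by 112, then m is divisible by 7.

If m is divisible by 112, then m is divisible by 7.


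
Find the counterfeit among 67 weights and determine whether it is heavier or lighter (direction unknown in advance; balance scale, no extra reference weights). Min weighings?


Let n = 67. 134 possibilities (n weights × lighter/heavier); each weighing has 3 outcomes.
Bound for k weighings: say the first weighing puts j weights on each pan. If it tips, the 2j weighed weights remain suspects (each with a known direction) and k-1 weighings give 3^(k-1) outcomes; 3^(k-1) is odd, so 2j ≤ 3^(k-1) - 1. If it balances, the n - 2j unweighed weights remain with direction unknown: 2(n - 2j) ≤ 3^(k-1) - 1 by the same parity argument. Adding, n ≤ (3^(k-1) - 1) + (3^(k-1) - 1)/2 = (3^k - 3)/2, and the classical three-group strategy achieves this (3 weights in 2 weighings, 12 in 3, 39 in 4, 120 in 5).
So we need the smallest k with (3^k - 3)/2 ≥ 67.
k = 4: (3^4 - 3)/2 = 39 < 67 ✗
k = 5: (3^5 - 3)/2 = 120 ≥ 67 ✓

5


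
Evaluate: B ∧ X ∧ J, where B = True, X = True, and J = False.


B = True, X = True, J = False
Step 1: B ∧ X = True AND True = True
Step 2: (True) ∧ J = (True) AND False = False
AND is true only when ALL operands are true.

False


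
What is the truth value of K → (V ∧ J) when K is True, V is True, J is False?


K = True, V = True, J = False
Step 1: V ∧ J = True AND False = False
Step 2: K → (False): false only when K=True and consequent=False.
Result: False

False


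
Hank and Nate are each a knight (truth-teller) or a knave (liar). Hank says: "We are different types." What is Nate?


Hank says: "We are different types."
Case 1: Hank is a Knight (truth-teller)
  Statement is true → they ARE different → Nate is a Knave
Case 2: Hank is a Knave (liar)
  Statement is false → they are NOT different → Nate is a Knave
In both cases, Nate is a Knave.

Knave


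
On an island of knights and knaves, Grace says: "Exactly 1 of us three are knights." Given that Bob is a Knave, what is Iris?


Grace claims exactly 1 knights among Grace, Bob, Iris.
Given: Bob is a Knave.

Case 1: Grace is a Knight (tells truth)
  Then exactly 1 of the three are knights.
  Counting Grace, Bob: 1 knight(s) so far. Need 0 more → Iris = Knave.
Case 2: Grace is a Knave (lies)
  Then the count is NOT 1.
  If Iris = Knight, count = 1 = 1 → claim would be true, contradicts lie.
  If Iris = Knave, count = 0 ≠ 1 → lie confirmed ✓

Iris is a Knave.

Knave


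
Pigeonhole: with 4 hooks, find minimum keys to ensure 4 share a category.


Pigeonhole: to guarantee k in one of n categories, need (k-1)×n + 1.
k = 4, n = 4
Minimum = (4-1) × 4 + 1 = 3 × 4 + 1

13


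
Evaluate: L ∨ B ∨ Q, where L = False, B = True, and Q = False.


L = False, B = True, Q = False
Step 1: L ∨ B = False OR True = True
Step 2: True ∨ Q = True OR False = True
OR is true when at least one operand is true.

True


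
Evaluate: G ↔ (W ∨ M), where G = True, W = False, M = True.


G = True, W = False, M = True
Step 1: W ∨ M = False OR True = True
Step 2: G ↔ (True): true when both sides have same truth value.
Result: True ↔ True = True

True


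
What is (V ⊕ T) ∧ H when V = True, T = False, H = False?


V = True, T = False, H = False
Step 1: V ⊕ T = True XOR False = True
Step 2: True ∧ H = True AND False = False
XOR true when exactly one of V,T is true; then AND with H.

False


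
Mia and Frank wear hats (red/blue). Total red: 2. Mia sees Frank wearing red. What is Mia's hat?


Total red = 2, Frank = red
Red accounted for: 1
Remaining for Mia: 1
Mia's hat is red.

red


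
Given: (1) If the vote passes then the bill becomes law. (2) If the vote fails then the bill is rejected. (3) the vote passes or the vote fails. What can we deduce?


Constructive dilemma: (P → Q) ∧ (R → S), P ∨ R ⊢ Q ∨ S
Premise 1: the vote passes → the bill becomes law
Premise 2: the vote fails → the bill is rejected
Premise 3: the vote passes ∨ the vote fails
Case 1: Assuming the vote passes, then by Premise 1, the bill becomes law.
Case 2: Assuming the vote fails, then by Premise 2, the bill is rejected.
Since one of the vote passes or the vote fails must hold, we get the bill becomes law or the bill is rejected.

The bill becomes law or the bill is rejected.


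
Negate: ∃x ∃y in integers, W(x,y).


Original: ∃x ∃y W(x,y)
Rule: ¬∀→∃, ¬∃→∀, negate predicate.
Negation: ∀x ∀y ¬W(x,y)

∀x ∀y ¬W(x,y)


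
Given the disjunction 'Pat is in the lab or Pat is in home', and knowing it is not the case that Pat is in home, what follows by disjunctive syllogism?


Disjunctive syllogism: P ∨ Q, ¬P ⊢ Q
Disjunction: Pat is in the lab ∨ Pat is in home
We know it is not the case that Pat is in home.
By disjunctive syllogism, the other disjunct must be true.

Pat is in the lab


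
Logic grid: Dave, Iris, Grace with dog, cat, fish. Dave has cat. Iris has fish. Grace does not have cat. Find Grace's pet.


From clues:
  Iris → fish
  Dave → cat
By elimination, Grace gets the remaining.

dog


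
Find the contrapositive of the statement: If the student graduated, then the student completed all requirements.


Original: If the student graduated, then the student completed all requirements
Contrapositive: If ¬Q, then ¬P
Negate Q: not (the student completed all requirements)
Negate P: not (the student graduated)

If not (the student completed all requirements), then not (the student graduated).


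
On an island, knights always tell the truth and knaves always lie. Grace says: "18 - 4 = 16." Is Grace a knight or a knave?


Statement: "18 - 4 = 16."
Actual: 18 - 4 = 14
Claimed: 16
Statement is FALSE → Grace lies → Knave

Knave


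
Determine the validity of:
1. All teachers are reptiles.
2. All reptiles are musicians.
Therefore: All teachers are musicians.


Premise 1: All teachers are reptiles.
Premise 2: All reptiles are musicians.
Conclusion: All teachers are musicians.
Barbara syllogism (AAA-1): All A are B, All B are C → All A are C.
Middle term (reptiles) distributed in premise 2.

Valid


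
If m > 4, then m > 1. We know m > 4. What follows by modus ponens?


Modus ponens: P → Q, P ⊢ Q
P: m > 4
Q: m > 1
We have P → Q and P is true.
By modus ponens, Q must be true.

m > 1


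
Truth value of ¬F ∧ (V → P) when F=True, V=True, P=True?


F = True, V = True, P = True
Expression: ¬F ∧ (V → P)
Step 1: ¬F = NOT True = False
Step 2: V → P = True → True (false only if V=True, P=False) = True
Step 3: (False) ∧ (True) = False AND True = False

False


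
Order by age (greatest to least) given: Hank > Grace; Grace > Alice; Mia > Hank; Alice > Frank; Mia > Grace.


Constraints: Hank > Grace; Grace > Alice; Mia > Hank; Alice > Frank; Mia > Grace
Method: at each step, the next-highest is the one remaining person who never appears on the smaller side of a constraint between remaining people.
  Step 1: remaining {Alice, Frank, Mia, Hank, Grace}; on the smaller side: {Alice, Frank, Hank, Grace} → Mia is next (Mia > Hank; Mia > Grace).
  Step 2: remaining {Alice, Frank, Hank, Grace}; on the smaller side: {Alice, Frank, Grace} → Hank is next (Hank > Grace).
  Step 3: remaining {Alice, Frank, Grace}; on the smaller side: {Alice, Frank} → Grace is next (Grace > Alice).
  Step 4: remaining {Alice, Frank}; on the smaller side: {Frank} → Alice is next (Alice > Frank).
  Step 5: only Frank remains → lowest.
Final ranking (highest to lowest):

Mia > Hank > Grace > Alice > Frank


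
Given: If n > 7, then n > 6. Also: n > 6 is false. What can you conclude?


Modus tollens: P → Q, ¬Q ⊢ ¬P
P: n > 7
Q: n > 6
We have P → Q and Q is false.
By modus tollens, P must be false.

It is not the case that n > 7


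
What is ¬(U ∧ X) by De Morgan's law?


De Morgan's law: ¬(P ∧ Q) ≡ ¬P ∨ ¬Q
¬(U ∧ X) = ¬U ∨ ¬X

¬U ∨ ¬X


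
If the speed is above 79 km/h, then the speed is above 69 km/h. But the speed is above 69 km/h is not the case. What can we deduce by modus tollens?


Modus tollens: P → Q, ¬Q ⊢ ¬P
P: the speed is above 79 km/h
Q: the speed is above 69 km/h
We have P → Q and Q is false.
By modus tollens, P must be false.

It is not the case that the speed is above 79 km/h


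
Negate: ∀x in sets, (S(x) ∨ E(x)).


Original: ∀x (S(x) ∨ E(x))
Rule: ¬∀→∃, ¬∃→∀, negate predicate.
Negation: ∃x (¬S(x) ∧ ¬E(x))

∃x (¬S(x) ∧ ¬E(x))


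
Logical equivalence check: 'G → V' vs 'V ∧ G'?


Expression 1: G → V
Expression 2: V ∧ G
Truth table (G V | Expr1 Expr2):
  T T |   T     T
  T F |   F     F
  F T |   T     F   ← differ
  F F |   T     F   ← differ
Counterexample: G=F, V=T gives Expr1 = T but Expr2 = F, so the expressions are NOT logically equivalent.

No


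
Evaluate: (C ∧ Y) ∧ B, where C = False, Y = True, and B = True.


C = False, Y = True, B = True
Step 1: C ∧ Y = False AND True = False
Step 2: False ∧ B = False AND True = False
AND is true only when ALL operands are true.

False


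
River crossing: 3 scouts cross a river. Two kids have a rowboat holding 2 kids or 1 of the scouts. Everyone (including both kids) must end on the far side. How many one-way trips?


Per crossing of one of the scouts: kids→, one←, one of the scouts→, one← = 4 trips
3 × 4 = 12, + 1 final kids→ = 13
Minimum trips = 13

13


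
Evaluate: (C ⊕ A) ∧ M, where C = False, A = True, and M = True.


C = False, A = True, M = True
Step 1: C ⊕ A = False XOR True = True
Step 2: True ∧ M = True AND True = True
XOR true when exactly one of C,A is true; then AND with M.

True


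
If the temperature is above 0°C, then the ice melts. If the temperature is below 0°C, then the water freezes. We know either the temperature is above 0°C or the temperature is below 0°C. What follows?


Constructive dilemma: (P → Q) ∧ (R → S), P ∨ R ⊢ Q ∨ S
Premise 1: the temperature is above 0°C → the ice melts
Premise 2: the temperature is below 0°C → the water freezes
Premise 3: the temperature is above 0°C ∨ the temperature is below 0°C
Case 1: Assuming the temperature is above 0°C, then by Premise 1, the ice melts.
Case 2: Assuming the temperature is below 0°C, then by Premise 2, the water freezes.
Since one of the temperature is above 0°C or the temperature is below 0°C must hold, we get the ice melts or the water freezes.

The ice melts or the water freezes.


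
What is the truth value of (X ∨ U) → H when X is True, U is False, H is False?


X = True, U = False, H = False
Step 1: X ∨ U = True OR False = True
Step 2: (True) → H: false only when antecedent=True and H=False.
Result: False

False


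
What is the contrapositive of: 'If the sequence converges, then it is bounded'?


Original: If the sequence converges, then it is bounded
Contrapositive: If ¬Q, then ¬P
Negate Q: not (it is bounded)
Negate P: not (the sequence converges)

If not (it is bounded), then not (the sequence converges).


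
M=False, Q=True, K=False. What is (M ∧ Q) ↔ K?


M = False, Q = True, K = False
Expression: (M ∧ Q) ↔ K
Step 1: M ∧ Q = False AND True = False
Step 2: (False) ↔ K = (False iff False) = True

True


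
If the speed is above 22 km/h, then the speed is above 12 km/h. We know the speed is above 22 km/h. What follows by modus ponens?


Modus ponens: P → Q, P ⊢ Q
P: the speed is above 22 km/h
Q: the speed is above 12 km/h
We have P → Q and P is true.
By modus ponens, Q must be true.

The speed is above 12 km/h


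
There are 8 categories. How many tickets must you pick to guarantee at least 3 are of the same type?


Pigeonhole: to guarantee k in one of n categories, need (k-1)×n + 1.
k = 3, n = 8
Minimum = (3-1) × 8 + 1 = 2 × 8 + 1

17


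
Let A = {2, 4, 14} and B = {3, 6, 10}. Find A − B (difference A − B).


A = {2, 4, 14}
B = {3, 6, 10}
Operation: difference A − B
In A but not B: 2, 4, 14

{2, 4, 14}


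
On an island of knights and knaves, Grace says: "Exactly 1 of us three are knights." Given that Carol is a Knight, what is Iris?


Grace claims exactly 1 knights among Grace, Carol, Iris.
Given: Carol is a Knight.

Case 1: Grace is a Knight (tells truth)
  Then exactly 1 of the three are knights.
  Counting Grace, Carol: 2 knight(s) so far. Need -1 more → impossible.
Case 2: Grace is a Knave (lies)
  Then the count is NOT 1.
  If Iris = Knave, count = 1 = 1 → claim would be true, contradicts lie.
  If Iris = Knight, count = 2 ≠ 1 → lie confirmed ✓

Iris is a Knight.

Knight


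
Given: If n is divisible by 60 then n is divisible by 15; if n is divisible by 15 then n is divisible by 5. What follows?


Hypothetical syllogism: P → Q, Q → R ⊢ P → R
Premise 1: n is divisible by 60 → n is divisible by 15
Premise 2: n is divisible by 15 → n is divisible by 5
Chain the implications: the middle term (n is divisible by 15) links the two.
Conclusion: If n is divisible by 60, then n is divisible by 5.

If n is divisible by 60, then n is divisible by 5.


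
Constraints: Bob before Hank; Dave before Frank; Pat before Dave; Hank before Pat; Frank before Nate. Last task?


Constraints: Bob before Hank; Dave before Frank; Pat before Dave; Hank before Pat; Frank before Nate
The last task can have nothing scheduled after it, so it must never appear on the left of a 'before'.
Tasks appearing before some other task: Bob, Dave, Pat, Hank, Frank.
The only task not in that list is Nate → it is last.

Nate


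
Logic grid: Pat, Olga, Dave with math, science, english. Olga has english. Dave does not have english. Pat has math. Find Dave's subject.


From clues:
  Pat → math
  Olga → english
By elimination, Dave gets the remaining.

science


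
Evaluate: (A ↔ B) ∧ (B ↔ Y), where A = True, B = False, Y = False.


A = True, B = False, Y = False
Step 1: A ↔ B is true when A and B have the same value. Result: False
Step 2: B ↔ Y is true when B and Y have the same value. Result: True
Step 3: False ∧ True = False

False


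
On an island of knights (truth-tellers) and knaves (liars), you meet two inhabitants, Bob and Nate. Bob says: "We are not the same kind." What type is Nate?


Bob says: "We are not the same kind."
Case 1: Bob is a Knight (truth-teller)
  Statement is true → they ARE different → Nate is a Knave
Case 2: Bob is a Knave (liar)
  Statement is false → they are NOT different → Nate is a Knave
In both cases, Nate is a Knave.

Knave


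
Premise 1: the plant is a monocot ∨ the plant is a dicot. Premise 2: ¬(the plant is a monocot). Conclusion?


Disjunctive syllogism: P ∨ Q, ¬P ⊢ Q
Disjunction: the plant is a monocot ∨ the plant is a dicot
We know it is not the case that the plant is a monocot.
By disjunctive syllogism, the other disjunct must be true.

The plant is a dicot


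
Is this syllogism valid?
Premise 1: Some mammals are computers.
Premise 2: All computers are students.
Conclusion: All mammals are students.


Premise 1: Some mammals are computers.
Premise 2: All computers are students.
Conclusion: All mammals are students.
Fallacy: illicit minor. The minor term (mammals) is distributed in the conclusion ('All mammals ...') but undistributed in its premise ('Some mammals are computers' doesn't cover all mammals).
Only 'Some mammals are students' follows, not 'All'.

Invalid


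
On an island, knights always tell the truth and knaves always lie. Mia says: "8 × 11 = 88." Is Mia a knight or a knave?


Statement: "8 × 11 = 88."
Actual: 8 × 11 = 88
Claimed: 88
Statement is TRUE → Mia tells the truth → Knight

Knight


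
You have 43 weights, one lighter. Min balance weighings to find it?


Each weighing has 3 outcomes (left heavy / balance / right heavy), so k weighings distinguish at most 3^k cases; splitting into three near-equal groups achieves this.
Need 3^k ≥ 43: 3^3 = 27 < 43 ≤ 3^4 = 81
k = ⌈log₃(43)⌉ = 4

4


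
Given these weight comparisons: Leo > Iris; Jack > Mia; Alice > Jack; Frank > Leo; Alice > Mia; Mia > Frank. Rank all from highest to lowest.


Constraints: Leo > Iris; Jack > Mia; Alice > Jack; Frank > Leo; Alice > Mia; Mia > Frank
Method: at each step, the next-highest is the one remaining person who never appears on the smaller side of a constraint between remaining people.
  Step 1: remaining {Leo, Jack, Alice, Mia, Frank, Iris}; on the smaller side: {Leo, Jack, Mia, Frank, Iris} → Alice is next (Alice > Jack; Alice > Mia).
  Step 2: remaining {Leo, Jack, Mia, Frank, Iris}; on the smaller side: {Leo, Mia, Frank, Iris} → Jack is next (Jack > Mia).
  Step 3: remaining {Leo, Mia, Frank, Iris}; on the smaller side: {Leo, Frank, Iris} → Mia is next (Mia > Frank).
  Step 4: remaining {Leo, Frank, Iris}; on the smaller side: {Leo, Iris} → Frank is next (Frank > Leo).
  Step 5: remaining {Leo, Iris}; on the smaller side: {Iris} → Leo is next (Leo > Iris).
  Step 6: only Iris remains → lowest.
Final ranking (highest to lowest):

Alice > Jack > Mia > Frank > Leo > Iris


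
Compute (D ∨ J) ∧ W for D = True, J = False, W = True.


D = True, J = False, W = True
Step 1: D ∨ J = True OR False = True
Step 2: True ∧ W = True AND True = True
OR is true when at least one operand is true; AND requires both.

True


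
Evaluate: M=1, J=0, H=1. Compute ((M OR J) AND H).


M OR J = 1|0 = 1
1 AND 1 = 1

1


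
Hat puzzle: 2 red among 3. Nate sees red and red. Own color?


Total red = 2, seen red = 2
Own red = 2 - 2 = 0
Nate's hat is blue.

blue


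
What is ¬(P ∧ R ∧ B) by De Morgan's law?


De Morgan's law: ¬(P ∧ Q ∧ R) ≡ ¬P ∨ ¬Q ∨ ¬R
¬(P ∧ R ∧ B) = ¬P ∨ ¬R ∨ ¬B

¬P ∨ ¬R ∨ ¬B


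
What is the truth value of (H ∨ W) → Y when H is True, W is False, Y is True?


H = True, W = False, Y = True
Step 1: H ∨ W = True OR False = True
Step 2: (True) → Y: false only when antecedent=True and Y=False.
Result: True

True


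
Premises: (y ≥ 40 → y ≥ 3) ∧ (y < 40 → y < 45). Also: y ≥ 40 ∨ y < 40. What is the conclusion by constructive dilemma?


Constructive dilemma: (P → Q) ∧ (R → S), P ∨ R ⊢ Q ∨ S
Premise 1: y ≥ 40 → y ≥ 3
Premise 2: y < 40 → y < 45
Premise 3: y ≥ 40 ∨ y < 40
Case 1: Assuming y ≥ 40, then by Premise 1, y ≥ 3.
Case 2: Assuming y < 40, then by Premise 2, y < 45.
Since one of y ≥ 40 or y < 40 must hold, we get y ≥ 3 or y < 45.

y ≥ 3 or y < 45.


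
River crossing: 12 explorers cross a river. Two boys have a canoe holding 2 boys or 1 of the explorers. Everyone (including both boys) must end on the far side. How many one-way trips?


Per crossing of one of the explorers: boys→, one←, one of the explorers→, one← = 4 trips
12 × 4 = 48, + 1 final boys→ = 49
Minimum trips = 49

49


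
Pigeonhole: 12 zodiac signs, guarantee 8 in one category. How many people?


Pigeonhole: to guarantee k in one of n categories, need (k-1)×n + 1.
k = 8, n = 12
Minimum = (8-1) × 12 + 1 = 7 × 12 + 1

85


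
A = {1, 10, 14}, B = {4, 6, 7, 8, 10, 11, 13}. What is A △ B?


A = {1, 10, 14}
B = {4, 6, 7, 8, 10, 11, 13}
Operation: symmetric difference
In A only: [1, 14], in B only: [4, 6, 7, 8, 11, 13]

{1, 4, 6, 7, 8, 11, 13, 14}


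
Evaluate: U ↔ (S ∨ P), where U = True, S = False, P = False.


U = True, S = False, P = False
Step 1: S ∨ P = False OR False = False
Step 2: U ↔ (False): true when both sides have same truth value.
Result: True ↔ False = False

False


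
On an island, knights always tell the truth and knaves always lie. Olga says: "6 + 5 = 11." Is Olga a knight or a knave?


Statement: "6 + 5 = 11."
Actual: 6 + 5 = 11
Claimed: 11
Statement is TRUE → Olga tells the truth → Knight

Knight


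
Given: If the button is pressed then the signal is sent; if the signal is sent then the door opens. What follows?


Hypothetical syllogism: P → Q, Q → R ⊢ P → R
Premise 1: the button is pressed → the signal is sent
Premise 2: the signal is sent → the door opens
Chain the implications: the middle term (the signal is sent) links the two.
Conclusion: If the button is pressed, then the door opens.

If the button is pressed, then the door opens.


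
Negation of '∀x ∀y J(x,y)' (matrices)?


Original: ∀x ∀y J(x,y)
Rule: ¬∀→∃, ¬∃→∀, negate predicate.
Negation: ∃x ∃y ¬J(x,y)

∃x ∃y ¬J(x,y)


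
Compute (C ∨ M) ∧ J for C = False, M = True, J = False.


C = False, M = True, J = False
Step 1: C ∨ M = False OR True = True
Step 2: True ∧ J = True AND False = False
OR is true when at least one operand is true; AND requires both.

False


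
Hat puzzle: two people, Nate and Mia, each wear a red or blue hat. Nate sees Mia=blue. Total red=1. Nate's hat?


Total red = 1, Mia = blue
Red accounted for: 0
Remaining for Nate: 1
Nate's hat is red.

red


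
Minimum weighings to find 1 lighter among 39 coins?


Each weighing has 3 outcomes (left heavy / balance / right heavy), so k weighings distinguish at most 3^k cases; splitting into three near-equal groups achieves this.
Need 3^k ≥ 39: 3^3 = 27 < 39 ≤ 3^4 = 81
k = ⌈log₃(39)⌉ = 4

4


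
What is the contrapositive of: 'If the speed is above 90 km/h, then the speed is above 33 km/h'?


Original: If the speed is above 90 km/h, then the speed is above 33 km/h
Contrapositive: If ¬Q, then ¬P
Negate Q: not (the speed is above 33 km/h)
Negate P: not (the speed is above 90 km/h)

If not (the speed is above 33 km/h), then not (the speed is above 90 km/h).


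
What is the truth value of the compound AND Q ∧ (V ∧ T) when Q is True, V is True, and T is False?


Q = True, V = True, T = False
Step 1: V ∧ T = True AND False = False
Step 2: Q ∧ False = True AND False = False
AND is true only when ALL operands are true.

False


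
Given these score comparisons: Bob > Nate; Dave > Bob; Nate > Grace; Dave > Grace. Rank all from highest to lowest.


Constraints: Bob > Nate; Dave > Bob; Nate > Grace; Dave > Grace
Method: at each step, the next-highest is the one remaining person who never appears on the smaller side of a constraint between remaining people.
  Step 1: remaining {Dave, Grace, Bob, Nate}; on the smaller side: {Grace, Bob, Nate} → Dave is next (Dave > Bob; Dave > Grace).
  Step 2: remaining {Grace, Bob, Nate}; on the smaller side: {Grace, Nate} → Bob is next (Bob > Nate).
  Step 3: remaining {Grace, Nate}; on the smaller side: {Grace} → Nate is next (Nate > Grace).
  Step 4: only Grace remains → lowest.
Final ranking (highest to lowest):

Dave > Bob > Nate > Grace


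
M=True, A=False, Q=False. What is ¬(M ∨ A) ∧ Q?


M = True, A = False, Q = False
Expression: ¬(M ∨ A) ∧ Q
Step 1: M ∨ A = True OR False = True
Step 2: ¬(M ∨ A) = NOT True = False
Step 3: (False) ∧ Q = False AND False = False

False


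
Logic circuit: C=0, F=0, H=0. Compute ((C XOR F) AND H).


C XOR F = 0^0 = 0
0 AND 0 = 0

0


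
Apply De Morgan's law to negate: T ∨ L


De Morgan's law: ¬(P ∨ Q) ≡ ¬P ∧ ¬Q
¬(T ∨ L) = ¬T ∧ ¬L

¬T ∧ ¬L


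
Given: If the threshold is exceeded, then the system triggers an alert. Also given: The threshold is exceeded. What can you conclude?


Modus ponens: P → Q, P ⊢ Q
P: the threshold is exceeded
Q: the system triggers an alert
We have P → Q and P is true.
By modus ponens, Q must be true.

The system triggers an alert


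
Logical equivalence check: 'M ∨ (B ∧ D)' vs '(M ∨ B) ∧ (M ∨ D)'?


Expression 1: M ∨ (B ∧ D)
Expression 2: (M ∨ B) ∧ (M ∨ D)
Truth table (M B D | Expr1 Expr2):
  T T T |   T     T
  T T F |   T     T
  T F T |   T     T
  T F F |   T     T
  F T T |   T     T
  F T F |   F     F
  F F T |   F     F
  F F F |   F     F
All 8 rows agree, so the expressions are logically equivalent.

Yes


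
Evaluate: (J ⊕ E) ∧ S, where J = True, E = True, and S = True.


J = True, E = True, S = True
Step 1: J ⊕ E = True XOR True = False
Step 2: False ∧ S = False AND True = False
XOR true when exactly one of J,E is true; then AND with S.

False


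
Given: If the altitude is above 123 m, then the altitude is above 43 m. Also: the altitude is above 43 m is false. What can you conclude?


Modus tollens: P → Q, ¬Q ⊢ ¬P
P: the altitude is above 123 m
Q: the altitude is above 43 m
We have P → Q and Q is false.
By modus tollens, P must be false.

It is not the case that the altitude is above 123 m


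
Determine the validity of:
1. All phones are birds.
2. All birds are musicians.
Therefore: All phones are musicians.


Premise 1: All phones are birds.
Premise 2: All birds are musicians.
Conclusion: All phones are musicians.
Barbara syllogism (AAA-1): All A are B, All B are C → All A are C.
Middle term (birds) distributed in premise 2.

Valid


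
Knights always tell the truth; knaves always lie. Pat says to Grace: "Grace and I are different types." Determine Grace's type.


Pat says: "Grace and I are different types."
Case 1: Pat is a Knight (truth-teller)
  Statement is true → they ARE different → Grace is a Knave
Case 2: Pat is a Knave (liar)
  Statement is false → they are NOT different → Grace is a Knave
In both cases, Grace is a Knave.

Knave


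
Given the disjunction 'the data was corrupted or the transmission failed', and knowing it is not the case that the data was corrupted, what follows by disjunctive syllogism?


Disjunctive syllogism: P ∨ Q, ¬P ⊢ Q
Disjunction: the data was corrupted ∨ the transmission failed
We know it is not the case that the data was corrupted.
By disjunctive syllogism, the other disjunct must be true.

The transmission failed


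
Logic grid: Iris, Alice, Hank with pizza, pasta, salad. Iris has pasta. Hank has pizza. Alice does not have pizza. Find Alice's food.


From clues:
  Hank → pizza
  Iris → pasta
By elimination, Alice gets the remaining.

salad


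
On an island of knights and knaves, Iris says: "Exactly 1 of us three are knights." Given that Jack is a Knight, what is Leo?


Iris claims exactly 1 knights among Iris, Jack, Leo.
Given: Jack is a Knight.

Case 1: Iris is a Knight (tells truth)
  Then exactly 1 of the three are knights.
  Counting Iris, Jack: 2 knight(s) so far. Need -1 more → impossible.
Case 2: Iris is a Knave (lies)
  Then the count is NOT 1.
  If Leo = Knave, count = 1 = 1 → claim would be true, contradicts lie.
  If Leo = Knight, count = 2 ≠ 1 → lie confirmed ✓

Leo is a Knight.

Knight


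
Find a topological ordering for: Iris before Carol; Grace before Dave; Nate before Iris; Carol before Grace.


Constraints: Iris before Carol; Grace before Dave; Nate before Iris; Carol before Grace
Method: repeatedly schedule the remaining task that has no remaining task required before it.
  Step 1: remaining {Iris, Dave, Nate, Carol, Grace}; every task except Nate still has a predecessor pending → schedule Nate.
  Step 2: remaining {Iris, Dave, Carol, Grace}; every task except Iris still has a predecessor pending → schedule Iris.
  Step 3: remaining {Dave, Carol, Grace}; every task except Carol still has a predecessor pending → schedule Carol.
  Step 4: remaining {Dave, Grace}; every task except Grace still has a predecessor pending → schedule Grace.
  Step 5: only Dave remains → schedule Dave.
Resulting order:

Nate → Iris → Carol → Grace → Dave


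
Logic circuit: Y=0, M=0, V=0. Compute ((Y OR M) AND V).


Y OR M = 0|0 = 0
0 AND 0 = 0

0


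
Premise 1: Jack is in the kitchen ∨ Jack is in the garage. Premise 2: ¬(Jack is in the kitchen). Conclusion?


Disjunctive syllogism: P ∨ Q, ¬P ⊢ Q
Disjunction: Jack is in the kitchen ∨ Jack is in the garage
We know it is not the case that Jack is in the kitchen.
By disjunctive syllogism, the other disjunct must be true.

Jack is in the garage


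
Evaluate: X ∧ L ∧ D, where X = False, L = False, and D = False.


X = False, L = False, D = False
Step 1: X ∧ L = False AND False = False
Step 2: (False) ∧ D = (False) AND False = False
AND is true only when ALL operands are true.

False


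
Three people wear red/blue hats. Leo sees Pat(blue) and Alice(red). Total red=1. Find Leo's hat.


Total red = 1, seen red = 1
Own red = 1 - 1 = 0
Leo's hat is blue.

blue


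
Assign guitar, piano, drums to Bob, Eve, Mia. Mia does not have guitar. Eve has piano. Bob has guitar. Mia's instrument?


From clues:
  Bob → guitar
  Eve → piano
By elimination, Mia gets the remaining.

drums


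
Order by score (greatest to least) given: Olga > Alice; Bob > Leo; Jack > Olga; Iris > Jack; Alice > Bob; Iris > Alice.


Constraints: Olga > Alice; Bob > Leo; Jack > Olga; Iris > Jack; Alice > Bob; Iris > Alice
Method: at each step, the next-highest is the one remaining person who never appears on the smaller side of a constraint between remaining people.
  Step 1: remaining {Leo, Jack, Bob, Iris, Olga, Alice}; on the smaller side: {Leo, Jack, Bob, Olga, Alice} → Iris is next (Iris > Jack; Iris > Alice).
  Step 2: remaining {Leo, Jack, Bob, Olga, Alice}; on the smaller side: {Leo, Bob, Olga, Alice} → Jack is next (Jack > Olga).
  Step 3: remaining {Leo, Bob, Olga, Alice}; on the smaller side: {Leo, Bob, Alice} → Olga is next (Olga > Alice).
  Step 4: remaining {Leo, Bob, Alice}; on the smaller side: {Leo, Bob} → Alice is next (Alice > Bob).
  Step 5: remaining {Leo, Bob}; on the smaller side: {Leo} → Bob is next (Bob > Leo).
  Step 6: only Leo remains → lowest.
Final ranking (highest to lowest):

Iris > Jack > Olga > Alice > Bob > Leo


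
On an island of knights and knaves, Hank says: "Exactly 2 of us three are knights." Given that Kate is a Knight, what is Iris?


Hank claims exactly 2 knights among Hank, Kate, Iris.
Given: Kate is a Knight.

Case 1: Hank is a Knight (tells truth)
  Then exactly 2 of the three are knights.
  Counting Hank, Kate: 2 knight(s) so far. Need 0 more → Iris = Knave.
Case 2: Hank is a Knave (lies)
  Then the count is NOT 2.
  If Iris = Knight, count = 2 = 2 → claim would be true, contradicts lie.
  If Iris = Knave, count = 1 ≠ 2 → lie confirmed ✓

Iris is a Knave.

Knave


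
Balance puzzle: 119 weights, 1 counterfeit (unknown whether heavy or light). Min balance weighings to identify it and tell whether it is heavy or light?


Let n = 119. 238 possibilities (n weights × lighter/heavier); each weighing has 3 outcomes.
Bound for k weighings: say the first weighing puts j weights on each pan. If it tips, the 2j weighed weights remain suspects (each with a known direction) and k-1 weighings give 3^(k-1) outcomes; 3^(k-1) is odd, so 2j ≤ 3^(k-1) - 1. If it balances, the n - 2j unweighed weights remain with direction unknown: 2(n - 2j) ≤ 3^(k-1) - 1 by the same parity argument. Adding, n ≤ (3^(k-1) - 1) + (3^(k-1) - 1)/2 = (3^k - 3)/2, and the classical three-group strategy achieves this (3 weights in 2 weighings, 12 in 3, 39 in 4, 120 in 5).
So we need the smallest k with (3^k - 3)/2 ≥ 119.
k = 4: (3^4 - 3)/2 = 39 < 119 ✗
k = 5: (3^5 - 3)/2 = 120 ≥ 119 ✓

5


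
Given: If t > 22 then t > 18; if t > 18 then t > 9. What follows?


Hypothetical syllogism: P → Q, Q → R ⊢ P → R
Premise 1: t > 22 → t > 18
Premise 2: t > 18 → t > 9
Chain the implications: the middle term (t > 18) links the two.
Conclusion: If t > 22, then t > 9.

If t > 22, then t > 9.


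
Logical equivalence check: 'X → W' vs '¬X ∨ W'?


Expression 1: X → W
Expression 2: ¬X ∨ W
Truth table (X W | Expr1 Expr2):
  T T |   T     T
  T F |   F     F
  F T |   T     T
  F F |   T     T
All 4 rows agree, so the expressions are logically equivalent.

Yes


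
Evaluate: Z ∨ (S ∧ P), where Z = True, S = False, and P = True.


Z = True, S = False, P = True
Step 1: S ∧ P = False AND True = False
Step 2: Z ∨ False = True OR False = True
AND evaluated first (higher precedence); then OR applied.

True


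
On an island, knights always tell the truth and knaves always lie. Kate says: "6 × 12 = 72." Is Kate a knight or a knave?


Statement: "6 × 12 = 72."
Actual: 6 × 12 = 72
Claimed: 72
Statement is TRUE → Kate tells the truth → Knight

Knight


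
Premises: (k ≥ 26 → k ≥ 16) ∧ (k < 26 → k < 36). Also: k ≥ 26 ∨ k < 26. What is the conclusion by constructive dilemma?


Constructive dilemma: (P → Q) ∧ (R → S), P ∨ R ⊢ Q ∨ S
Premise 1: k ≥ 26 → k ≥ 16
Premise 2: k < 26 → k < 36
Premise 3: k ≥ 26 ∨ k < 26
Case 1: Assuming k ≥ 26, then by Premise 1, k ≥ 16.
Case 2: Assuming k < 26, then by Premise 2, k < 36.
Since one of k ≥ 26 or k < 26 must hold, we get k ≥ 16 or k < 36.

k ≥ 16 or k < 36.


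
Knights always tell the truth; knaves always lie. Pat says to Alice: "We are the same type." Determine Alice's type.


Pat says: "We are the same type."
Case 1: Pat is a Knight (truth-teller)
  Statement is true → they ARE the same → Alice is also a Knight
Case 2: Pat is a Knave (liar)
  Statement is false → they are NOT the same → Alice is a Knight
In both cases, Alice is a Knight.

Knight


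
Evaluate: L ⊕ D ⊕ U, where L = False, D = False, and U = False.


L = False, D = False, U = False
Step 1: L ⊕ D = False XOR False = False
Step 2: False ⊕ U = False XOR False = False
XOR is true when an odd number of operands are true.

False


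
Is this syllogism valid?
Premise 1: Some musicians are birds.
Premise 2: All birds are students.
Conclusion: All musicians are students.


Premise 1: Some musicians are birds.
Premise 2: All birds are students.
Conclusion: All musicians are students.
Fallacy: illicit minor. The minor term (musicians) is distributed in the conclusion ('All musicians ...') but undistributed in its premise ('Some musicians are birds' doesn't cover all musicians).
Only 'Some musicians are students' follows, not 'All'.

Invalid


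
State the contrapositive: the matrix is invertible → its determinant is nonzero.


Original: If the matrix is invertible, then its determinant is nonzero
Contrapositive: If ¬Q, then ¬P
Negate Q: not (its determinant is nonzero)
Negate P: not (the matrix is invertible)

If not (its determinant is nonzero), then not (the matrix is invertible).


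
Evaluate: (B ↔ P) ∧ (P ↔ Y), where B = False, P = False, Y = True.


B = False, P = False, Y = True
Step 1: B ↔ P is true when B and P have the same value. Result: True
Step 2: P ↔ Y is true when P and Y have the same value. Result: False
Step 3: True ∧ False = False

False


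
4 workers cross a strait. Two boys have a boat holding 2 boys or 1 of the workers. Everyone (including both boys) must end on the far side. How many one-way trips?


Per crossing of one of the workers: boys→, one←, one of the workers→, one← = 4 trips
4 × 4 = 16, + 1 final boys→ = 17
Minimum trips = 17

17


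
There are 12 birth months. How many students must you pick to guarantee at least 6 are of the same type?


Pigeonhole: to guarantee k in one of n categories, need (k-1)×n + 1.
k = 6, n = 12
Minimum = (6-1) × 12 + 1 = 5 × 12 + 1

61


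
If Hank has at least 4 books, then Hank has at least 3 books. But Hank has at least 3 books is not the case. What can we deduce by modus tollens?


Modus tollens: P → Q, ¬Q ⊢ ¬P
P: Hank has at least 4 books
Q: Hank has at least 3 books
We have P → Q and Q is false.
By modus tollens, P must be false.

It is not the case that Hank has at least 4 books


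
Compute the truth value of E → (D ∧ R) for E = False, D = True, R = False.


E = False, D = True, R = False
Step 1: D ∧ R = True AND False = False
Step 2: E → (False): false only when E=True and consequent=False.
Result: True

True


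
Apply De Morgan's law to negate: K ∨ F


De Morgan's law: ¬(P ∨ Q) ≡ ¬P ∧ ¬Q
¬(K ∨ F) = ¬K ∧ ¬F

¬K ∧ ¬F


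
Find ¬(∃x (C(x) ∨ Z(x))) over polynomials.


Original: ∃x (C(x) ∨ Z(x))
Rule: ¬∀→∃, ¬∃→∀, negate predicate.
Negation: ∀x (¬C(x) ∧ ¬Z(x))

∀x (¬C(x) ∧ ¬Z(x))


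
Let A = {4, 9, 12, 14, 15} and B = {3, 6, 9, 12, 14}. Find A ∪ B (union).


A = {4, 9, 12, 14, 15}
B = {3, 6, 9, 12, 14}
Operation: union
All elements combined: 3, 4, 6, 9, 12, 14, 15

{3, 4, 6, 9, 12, 14, 15}


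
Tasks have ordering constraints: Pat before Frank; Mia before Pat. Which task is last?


Constraints: Pat before Frank; Mia before Pat
The last task can have nothing scheduled after it, so it must never appear on the left of a 'before'.
Tasks appearing before some other task: Pat, Mia.
The only task not in that list is Frank → it is last.

Frank


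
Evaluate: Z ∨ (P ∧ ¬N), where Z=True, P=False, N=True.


Z = True, P = False, N = True
Expression: Z ∨ (P ∧ ¬N)
Step 1: ¬N = NOT True = False
Step 2: P ∧ ¬N = False AND False = False
Step 3: Z ∨ (False) = True OR False = True

True


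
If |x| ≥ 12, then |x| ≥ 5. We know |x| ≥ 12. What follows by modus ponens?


Modus ponens: P → Q, P ⊢ Q
P: |x| ≥ 12
Q: |x| ≥ 5
We have P → Q and P is true.
By modus ponens, Q must be true.

|x| ≥ 5


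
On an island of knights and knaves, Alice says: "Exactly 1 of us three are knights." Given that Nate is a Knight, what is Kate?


Alice claims exactly 1 knights among Alice, Nate, Kate.
Given: Nate is a Knight.

Case 1: Alice is a Knight (tells truth)
  Then exactly 1 of the three are knights.
  Counting Alice, Nate: 2 knight(s) so far. Need -1 more → impossible.
Case 2: Alice is a Knave (lies)
  Then the count is NOT 1.
  If Kate = Knave, count = 1 = 1 → claim would be true, contradicts lie.
  If Kate = Knight, count = 2 ≠ 1 → lie confirmed ✓

Kate is a Knight.

Knight
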